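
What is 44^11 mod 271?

119

Compute successive squares:
44^1 ≡ 44 (mod 271)
44^2 ≡ 44^2 = 1936 ≡ 39 (mod 271)
44^4 ≡ 39^2 = 1521 ≡ 166 (mod 271)
44^8 ≡ 166^2 = 27556 ≡ 185 (mod 271)
44^11 = 44^8 · 44^2 · 44^1 ≡ 185 · 39 · 44 (mod 271).
Accumulate the product:
185 · 39 = 7215 ≡ 169
169 · 44 = 7436 ≡ 119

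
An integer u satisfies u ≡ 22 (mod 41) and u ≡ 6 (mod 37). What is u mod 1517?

1375

41⁻¹ mod 37: 41·28 ≡ 1 (mod 37), so 41⁻¹ ≡ 28.
u = 22 + 41·((6 − 22)·28 mod 37) = 22 + 41·33 = 1375.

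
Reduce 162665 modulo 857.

692

162665 = 189*857 + 692, so 162665 ≡ 692 (mod 857).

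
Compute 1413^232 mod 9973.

232 in binary is 11101000, i.e. 232 = 128 + 64 + 32 + 8.
1413^1 ≡ 1413 (mod 9973)
1413^2 ≡ 1413^2 = 1996569 ≡ 1969 (mod 9973)
1413^4 ≡ 1969^2 = 3876961 ≡ 7437 (mod 9973)
1413^8 ≡ 7437^2 = 55308969 ≡ 8684 (mod 9973)
1413^16 ≡ 8684^2 = 75411856 ≡ 6003 (mod 9973)
1413^32 ≡ 6003^2 = 36036009 ≡ 3560 (mod 9973)
1413^64 ≡ 3560^2 = 12673600 ≡ 7890 (mod 9973)
1413^128 ≡ 7890^2 = 62252100 ≡ 634 (mod 9973)
1413^232 = 1413^128 * 1413^64 * 1413^32 * 1413^8 ≡ 634 * 7890 * 3560 * 8684 (mod 9973).
Accumulate the product:
634 * 7890 = 5002260 ≡ 5787
5787 * 3560 = 20601720 ≡ 7475
7475 * 8684 = 64912900 ≡ 8616

8616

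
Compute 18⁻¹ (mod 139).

85

By the extended Euclidean algorithm:
139 = 7*18 + 13
18 = 1*13 + 5
13 = 2*5 + 3
5 = 1*3 + 2
3 = 1*2 + 1
2 = 2*1 + 0
gcd(18, 139) = 1, so the inverse exists.
Bézout: 1 = 7*139 − 54*18.
So 18⁻¹ ≡ −54 ≡ 85 (mod 139).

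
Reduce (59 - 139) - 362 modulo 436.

430

59 - 139 = -80 ≡ 356 (mod 436)
356 - 362 = -6 ≡ 430 (mod 436)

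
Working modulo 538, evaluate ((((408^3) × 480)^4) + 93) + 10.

(408)^3 ≡ 192 (mod 538)
192 × 480 = 92160 ≡ 162 (mod 538)
(162)^4 ≡ 474 (mod 538)
474 + 93 = 567 ≡ 29 (mod 538)
29 + 10 = 39

39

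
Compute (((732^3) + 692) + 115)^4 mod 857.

(732)^3 ≡ 835 (mod 857)
835 + 692 = 1527 ≡ 670 (mod 857)
670 + 115 = 785
(785)^4 ≡ 50 (mod 857)

50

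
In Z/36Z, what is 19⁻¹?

19

36 = 1·19 + 17
19 = 1·17 + 2
17 = 8·2 + 1
2 = 2·1 + 0
gcd(19, 36) = 1, so the inverse exists.
Back-substitute for 1:
1 = 1·17 − 8·2
  = −8·19 + 9·17
  = 9·36 − 17·19
So 19⁻¹ ≡ −17 ≡ 19 (mod 36).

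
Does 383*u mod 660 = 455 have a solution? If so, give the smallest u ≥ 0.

625

gcd(383, 660) = 1, so a unique solution mod 660 exists.
383⁻¹ ≡ 467 (mod 660).
u ≡ 467*455 ≡ 625 (mod 660).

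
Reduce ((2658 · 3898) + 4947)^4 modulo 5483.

3235

2658 · 3898 = 10360884 ≡ 3497 (mod 5483)
3497 + 4947 = 8444 ≡ 2961 (mod 5483)
(2961)^4 ≡ 3235 (mod 5483)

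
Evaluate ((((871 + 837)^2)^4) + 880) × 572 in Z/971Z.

229

871 + 837 = 1708 ≡ 737 (mod 971)
(737)^2 ≡ 380 (mod 971)
(380)^4 ≡ 161 (mod 971)
161 + 880 = 1041 ≡ 70 (mod 971)
70 × 572 = 40040 ≡ 229 (mod 971)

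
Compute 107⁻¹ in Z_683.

683 = 6*107 + 41
107 = 2*41 + 25
41 = 1*25 + 16
25 = 1*16 + 9
16 = 1*9 + 7
9 = 1*7 + 2
7 = 3*2 + 1
2 = 2*1 + 0
gcd(107, 683) = 1, so the inverse exists.
Bézout: 1 = 47*683 − 300*107.
So 107⁻¹ ≡ −300 ≡ 383 (mod 683).

383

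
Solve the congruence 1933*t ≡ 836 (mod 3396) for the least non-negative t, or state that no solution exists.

1940

gcd(1933, 3396) = 1, so a unique solution mod 3396 exists.
1933⁻¹ ≡ 961 (mod 3396).
t ≡ 961*836 ≡ 1940 (mod 3396).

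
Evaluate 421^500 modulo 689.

66

By square-and-multiply:
421^1 ≡ 421 (mod 689)
421^2 ≡ 421^2 = 177241 ≡ 168 (mod 689)
421^4 ≡ 168^2 = 28224 ≡ 664 (mod 689)
421^8 ≡ 664^2 = 440896 ≡ 625 (mod 689)
421^16 ≡ 625^2 = 390625 ≡ 651 (mod 689)
421^32 ≡ 651^2 = 423801 ≡ 66 (mod 689)
421^64 ≡ 66^2 = 4356 ≡ 222 (mod 689)
421^128 ≡ 222^2 = 49284 ≡ 365 (mod 689)
421^256 ≡ 365^2 = 133225 ≡ 248 (mod 689)
421^500 = 421^256 × 421^128 × 421^64 × 421^32 × 421^16 × 421^4 ≡ 248 × 365 × 222 × 66 × 651 × 664 (mod 689).
Accumulate the product:
248 × 365 = 90520 ≡ 261
261 × 222 = 57942 ≡ 66
66 × 66 = 4356 ≡ 222
222 × 651 = 144522 ≡ 521
521 × 664 = 345944 ≡ 66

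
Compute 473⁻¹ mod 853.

532

853 = 1×473 + 380
473 = 1×380 + 93
380 = 4×93 + 8
93 = 11×8 + 5
8 = 1×5 + 3
5 = 1×3 + 2
3 = 1×2 + 1
2 = 2×1 + 0
gcd(473, 853) = 1, so the inverse exists.
Back-substitute for 1:
1 = 1×3 − 1×2
  = −1×5 + 2×3
  = 2×8 − 3×5
  = −3×93 + 35×8
  = 35×380 − 143×93
  = −143×473 + 178×380
  = 178×853 − 321×473
So 473⁻¹ ≡ −321 ≡ 532 (mod 853).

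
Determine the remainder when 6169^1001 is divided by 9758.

By square-and-multiply:
6169^1 ≡ 6169 (mod 9758)
6169^2 ≡ 6169^2 = 38056561 ≡ 361 (mod 9758)
6169^4 ≡ 361^2 = 130321 ≡ 3467 (mod 9758)
6169^8 ≡ 3467^2 = 12020089 ≡ 7991 (mod 9758)
6169^16 ≡ 7991^2 = 63856081 ≡ 9487 (mod 9758)
6169^32 ≡ 9487^2 = 90003169 ≡ 5135 (mod 9758)
6169^64 ≡ 5135^2 = 26368225 ≡ 2109 (mod 9758)
6169^128 ≡ 2109^2 = 4447881 ≡ 7991 (mod 9758)
6169^256 ≡ 7991^2 = 63856081 ≡ 9487 (mod 9758)
6169^512 ≡ 9487^2 = 90003169 ≡ 5135 (mod 9758)
6169^1001 = 6169^512 × 6169^256 × 6169^128 × 6169^64 × 6169^32 × 6169^8 × 6169^1 ≡ 5135 × 9487 × 7991 × 2109 × 5135 × 7991 × 6169 (mod 9758).
Accumulate the product:
5135 × 9487 = 48715745 ≡ 3809
3809 × 7991 = 30437719 ≡ 2517
2517 × 2109 = 5308353 ≡ 1
1 × 5135 = 5135
5135 × 7991 = 41033785 ≡ 1395
1395 × 6169 = 8605755 ≡ 8957

8957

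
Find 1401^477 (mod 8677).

165

477 in binary is 111011101, i.e. 477 = 256 + 128 + 64 + 16 + 8 + 4 + 1.
1401^1 ≡ 1401 (mod 8677)
1401^2 ≡ 1401^2 = 1962801 ≡ 1799 (mod 8677)
1401^4 ≡ 1799^2 = 3236401 ≡ 8557 (mod 8677)
1401^8 ≡ 8557^2 = 73222249 ≡ 5723 (mod 8677)
1401^16 ≡ 5723^2 = 32752729 ≡ 5731 (mod 8677)
1401^32 ≡ 5731^2 = 32844361 ≡ 1916 (mod 8677)
1401^64 ≡ 1916^2 = 3671056 ≡ 685 (mod 8677)
1401^128 ≡ 685^2 = 469225 ≡ 667 (mod 8677)
1401^256 ≡ 667^2 = 444889 ≡ 2362 (mod 8677)
1401^477 = 1401^256 · 1401^128 · 1401^64 · 1401^16 · 1401^8 · 1401^4 · 1401^1 ≡ 2362 · 667 · 685 · 5731 · 5723 · 8557 · 1401 (mod 8677).
Accumulate the product:
2362 · 667 = 1575454 ≡ 4917
4917 · 685 = 3368145 ≡ 1469
1469 · 5731 = 8418839 ≡ 2149
2149 · 5723 = 12298727 ≡ 3418
3418 · 8557 = 29247826 ≡ 6336
6336 · 1401 = 8876736 ≡ 165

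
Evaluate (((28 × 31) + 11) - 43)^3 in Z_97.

78

28 × 31 = 868 ≡ 92 (mod 97)
92 + 11 = 103 ≡ 6 (mod 97)
6 - 43 = -37 ≡ 60 (mod 97)
(60)^3 ≡ 78 (mod 97)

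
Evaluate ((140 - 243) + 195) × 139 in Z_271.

51

140 - 243 = -103 ≡ 168 (mod 271)
168 + 195 = 363 ≡ 92 (mod 271)
92 × 139 = 12788 ≡ 51 (mod 271)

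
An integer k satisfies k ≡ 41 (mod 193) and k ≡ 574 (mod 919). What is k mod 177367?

177022

193⁻¹ mod 919: 193×100 ≡ 1 (mod 919), so 193⁻¹ ≡ 100.
k = 41 + 193×((574 − 41)×100 mod 919) = 41 + 193×917 = 177022.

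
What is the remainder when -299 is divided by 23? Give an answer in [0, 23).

0

-299 = -13·23 + 0, so -299 ≡ 0 (mod 23).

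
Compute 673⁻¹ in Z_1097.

934

Run the extended Euclidean algorithm:
1097 = 1·673 + 424
673 = 1·424 + 249
424 = 1·249 + 175
249 = 1·175 + 74
175 = 2·74 + 27
74 = 2·27 + 20
27 = 1·20 + 7
20 = 2·7 + 6
7 = 1·6 + 1
6 = 6·1 + 0
gcd(673, 1097) = 1, so the inverse exists.
Back-substitute for 1:
1 = 1·7 − 1·6
  = −1·20 + 3·7
  = 3·27 − 4·20
  = −4·74 + 11·27
  = 11·175 − 26·74
  = −26·249 + 37·175
  = 37·424 − 63·249
  = −63·673 + 100·424
  = 100·1097 − 163·673
So 673⁻¹ ≡ −163 ≡ 934 (mod 1097).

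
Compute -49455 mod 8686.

-49455 = -6*8686 + 2661, so -49455 ≡ 2661 (mod 8686).

2661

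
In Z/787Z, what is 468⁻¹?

412

787 = 1*468 + 319
468 = 1*319 + 149
319 = 2*149 + 21
149 = 7*21 + 2
21 = 10*2 + 1
2 = 2*1 + 0
gcd(468, 787) = 1, so the inverse exists.
Back-substitute for 1:
1 = 1*21 − 10*2
  = −10*149 + 71*21
  = 71*319 − 152*149
  = −152*468 + 223*319
  = 223*787 − 375*468
So 468⁻¹ ≡ −375 ≡ 412 (mod 787).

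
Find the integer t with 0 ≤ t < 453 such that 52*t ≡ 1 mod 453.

Apply the Euclidean algorithm and back-substitute:
453 = 8·52 + 37
52 = 1·37 + 15
37 = 2·15 + 7
15 = 2·7 + 1
7 = 7·1 + 0
gcd(52, 453) = 1, so the inverse exists.
Bézout: 1 = −7·453 + 61·52.
So 52⁻¹ ≡ 61 (mod 453).

61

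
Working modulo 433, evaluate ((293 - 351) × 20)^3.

153

293 - 351 = -58 ≡ 375 (mod 433)
375 × 20 = 7500 ≡ 139 (mod 433)
(139)^3 ≡ 153 (mod 433)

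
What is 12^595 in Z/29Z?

17

Using repeated squaring:
12^1 ≡ 12 (mod 29)
12^2 ≡ 12^2 = 144 ≡ 28 (mod 29)
12^4 ≡ 28^2 = 784 ≡ 1 (mod 29)
12^8 ≡ 1^2 = 1 (mod 29)
12^16 ≡ 1^2 = 1 (mod 29)
12^32 ≡ 1^2 = 1 (mod 29)
12^64 ≡ 1^2 = 1 (mod 29)
12^128 ≡ 1^2 = 1 (mod 29)
12^256 ≡ 1^2 = 1 (mod 29)
12^512 ≡ 1^2 = 1 (mod 29)
12^595 = 12^512 × 12^64 × 12^16 × 12^2 × 12^1 ≡ 1 × 1 × 1 × 28 × 12 (mod 29).
Accumulate the product:
1 × 1 = 1
1 × 1 = 1
1 × 28 = 28
28 × 12 = 336 ≡ 17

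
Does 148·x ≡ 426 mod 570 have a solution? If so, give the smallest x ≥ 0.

207

gcd(148, 570) = 2, and 2 | 426, so solutions exist.
Divide through by 2: 74·x ≡ 213 mod 285.
74⁻¹ ≡ 104 (mod 285).
x ≡ 104·213 ≡ 207 (mod 285).
The smallest non-negative solution is x = 207.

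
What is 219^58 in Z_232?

169

58 in binary is 111010, i.e. 58 = 32 + 16 + 8 + 2.
219^1 ≡ 219 (mod 232)
219^2 ≡ 219^2 = 47961 ≡ 169 (mod 232)
219^4 ≡ 169^2 = 28561 ≡ 25 (mod 232)
219^8 ≡ 25^2 = 625 ≡ 161 (mod 232)
219^16 ≡ 161^2 = 25921 ≡ 169 (mod 232)
219^32 ≡ 169^2 = 28561 ≡ 25 (mod 232)
219^58 = 219^32 · 219^16 · 219^8 · 219^2 ≡ 25 · 169 · 161 · 169 (mod 232).
Accumulate the product:
25 · 169 = 4225 ≡ 49
49 · 161 = 7889 ≡ 1
1 · 169 = 169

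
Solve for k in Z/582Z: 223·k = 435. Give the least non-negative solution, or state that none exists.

15

gcd(223, 582) = 1, so a unique solution mod 582 exists.
223⁻¹ ≡ 475 (mod 582).
k ≡ 475·435 ≡ 15 (mod 582).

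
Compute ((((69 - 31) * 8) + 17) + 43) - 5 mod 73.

69 - 31 = 38
38 * 8 = 304 ≡ 12 (mod 73)
12 + 17 = 29
29 + 43 = 72
72 - 5 = 67

67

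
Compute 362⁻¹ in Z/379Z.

156

Apply the Euclidean algorithm and back-substitute:
379 = 1·362 + 17
362 = 21·17 + 5
17 = 3·5 + 2
5 = 2·2 + 1
2 = 2·1 + 0
gcd(362, 379) = 1, so the inverse exists.
Bézout: 1 = −149·379 + 156·362.
So 362⁻¹ ≡ 156 (mod 379).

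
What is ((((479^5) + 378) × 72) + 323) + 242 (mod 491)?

480

(479)^5 ≡ 105 (mod 491)
105 + 378 = 483
483 × 72 = 34776 ≡ 406 (mod 491)
406 + 323 = 729 ≡ 238 (mod 491)
238 + 242 = 480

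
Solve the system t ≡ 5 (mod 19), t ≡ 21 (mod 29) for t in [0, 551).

19⁻¹ mod 29: 19·26 ≡ 1 (mod 29), so 19⁻¹ ≡ 26.
t = 5 + 19·((21 − 5)·26 mod 29) = 5 + 19·10 = 195.

195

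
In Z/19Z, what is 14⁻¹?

Run the extended Euclidean algorithm:
19 = 1*14 + 5
14 = 2*5 + 4
5 = 1*4 + 1
4 = 4*1 + 0
gcd(14, 19) = 1, so the inverse exists.
Bézout: 1 = 3*19 − 4*14.
So 14⁻¹ ≡ −4 ≡ 15 (mod 19).

15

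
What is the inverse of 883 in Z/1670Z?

87

1670 = 1×883 + 787
883 = 1×787 + 96
787 = 8×96 + 19
96 = 5×19 + 1
19 = 19×1 + 0
gcd(883, 1670) = 1, so the inverse exists.
Back-substitute for 1:
1 = 1×96 − 5×19
  = −5×787 + 41×96
  = 41×883 − 46×787
  = −46×1670 + 87×883
So 883⁻¹ ≡ 87 (mod 1670).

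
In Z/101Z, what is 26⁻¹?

101 = 3×26 + 23
26 = 1×23 + 3
23 = 7×3 + 2
3 = 1×2 + 1
2 = 2×1 + 0
gcd(26, 101) = 1, so the inverse exists.
Back-substitute for 1:
1 = 1×3 − 1×2
  = −1×23 + 8×3
  = 8×26 − 9×23
  = −9×101 + 35×26
So 26⁻¹ ≡ 35 (mod 101).

35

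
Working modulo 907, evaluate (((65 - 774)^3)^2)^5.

65 - 774 = -709 ≡ 198 (mod 907)
(198)^3 ≡ 286 (mod 907)
(286)^2 ≡ 166 (mod 907)
(166)^5 ≡ 486 (mod 907)

486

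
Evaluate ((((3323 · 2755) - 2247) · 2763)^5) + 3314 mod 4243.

3323 · 2755 = 9154865 ≡ 2714 (mod 4243)
2714 - 2247 = 467
467 · 2763 = 1290321 ≡ 449 (mod 4243)
(449)^5 ≡ 1685 (mod 4243)
1685 + 3314 = 4999 ≡ 756 (mod 4243)

756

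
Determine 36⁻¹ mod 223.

223 = 6×36 + 7
36 = 5×7 + 1
7 = 7×1 + 0
gcd(36, 223) = 1, so the inverse exists.
Back-substitute for 1:
1 = 1×36 − 5×7
  = −5×223 + 31×36
So 36⁻¹ ≡ 31 (mod 223).

31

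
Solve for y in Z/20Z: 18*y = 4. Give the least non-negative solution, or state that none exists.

gcd(18, 20) = 2, and 2 | 4, so solutions exist.
Divide through by 2: 9*y ≡ 2 (mod 10).
9⁻¹ ≡ 9 (mod 10).
y ≡ 9*2 ≡ 8 (mod 10).
The smallest non-negative solution is y = 8.

8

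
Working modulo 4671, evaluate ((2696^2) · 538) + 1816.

(2696)^2 ≡ 340 (mod 4671)
340 · 538 = 182920 ≡ 751 (mod 4671)
751 + 1816 = 2567

2567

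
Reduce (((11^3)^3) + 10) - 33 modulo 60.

(11)^3 ≡ 11 (mod 60)
(11)^3 ≡ 11 (mod 60)
11 + 10 = 21
21 - 33 = -12 ≡ 48 (mod 60)

48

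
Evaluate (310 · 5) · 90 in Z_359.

208

310 · 5 = 1550 ≡ 114 (mod 359)
114 · 90 = 10260 ≡ 208 (mod 359)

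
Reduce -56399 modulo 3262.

2317

-56399 = -18·3262 + 2317, so -56399 ≡ 2317 (mod 3262).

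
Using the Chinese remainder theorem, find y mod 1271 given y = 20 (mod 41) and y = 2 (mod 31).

963

41⁻¹ mod 31: 41×28 ≡ 1 (mod 31), so 41⁻¹ ≡ 28.
y = 20 + 41×((2 − 20)×28 mod 31) = 20 + 41×23 = 963.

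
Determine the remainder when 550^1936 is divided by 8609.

1936 in binary is 11110010000, i.e. 1936 = 1024 + 512 + 256 + 128 + 16.
550^1 ≡ 550 (mod 8609)
550^2 ≡ 550^2 = 302500 ≡ 1185 (mod 8609)
550^4 ≡ 1185^2 = 1404225 ≡ 958 (mod 8609)
550^8 ≡ 958^2 = 917764 ≡ 5210 (mod 8609)
550^16 ≡ 5210^2 = 27144100 ≡ 8532 (mod 8609)
550^32 ≡ 8532^2 = 72795024 ≡ 5929 (mod 8609)
550^64 ≡ 5929^2 = 35153041 ≡ 2494 (mod 8609)
550^128 ≡ 2494^2 = 6220036 ≡ 4338 (mod 8609)
550^256 ≡ 4338^2 = 18818244 ≡ 7579 (mod 8609)
550^512 ≡ 7579^2 = 57441241 ≡ 1993 (mod 8609)
550^1024 ≡ 1993^2 = 3972049 ≡ 3300 (mod 8609)
550^1936 = 550^1024 * 550^512 * 550^256 * 550^128 * 550^16 ≡ 3300 * 1993 * 7579 * 4338 * 8532 (mod 8609).
Accumulate the product:
3300 * 1993 = 6576900 ≡ 8233
8233 * 7579 = 62397907 ≡ 8484
8484 * 4338 = 36803592 ≡ 117
117 * 8532 = 998244 ≡ 8209

8209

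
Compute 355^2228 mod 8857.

645

2228 in binary is 100010110100, i.e. 2228 = 2048 + 128 + 32 + 16 + 4.
355^1 ≡ 355 (mod 8857)
355^2 ≡ 355^2 = 126025 ≡ 2027 (mod 8857)
355^4 ≡ 2027^2 = 4108729 ≡ 7938 (mod 8857)
355^8 ≡ 7938^2 = 63011844 ≡ 3146 (mod 8857)
355^16 ≡ 3146^2 = 9897316 ≡ 4047 (mod 8857)
355^32 ≡ 4047^2 = 16378209 ≡ 1616 (mod 8857)
355^64 ≡ 1616^2 = 2611456 ≡ 7498 (mod 8857)
355^128 ≡ 7498^2 = 56220004 ≡ 4625 (mod 8857)
355^256 ≡ 4625^2 = 21390625 ≡ 970 (mod 8857)
355^512 ≡ 970^2 = 940900 ≡ 2058 (mod 8857)
355^1024 ≡ 2058^2 = 4235364 ≡ 1718 (mod 8857)
355^2048 ≡ 1718^2 = 2951524 ≡ 2143 (mod 8857)
355^2228 = 355^2048 · 355^128 · 355^32 · 355^16 · 355^4 ≡ 2143 · 4625 · 1616 · 4047 · 7938 (mod 8857).
Accumulate the product:
2143 · 4625 = 9911375 ≡ 392
392 · 1616 = 633472 ≡ 4625
4625 · 4047 = 18717375 ≡ 2534
2534 · 7938 = 20114892 ≡ 645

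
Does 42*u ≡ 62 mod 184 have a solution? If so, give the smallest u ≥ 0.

19

gcd(42, 184) = 2, and 2 | 62, so solutions exist.
Divide through by 2: 21*u mod 92 = 31.
21⁻¹ ≡ 57 (mod 92).
u ≡ 57*31 ≡ 19 (mod 92).
The smallest non-negative solution is u = 19.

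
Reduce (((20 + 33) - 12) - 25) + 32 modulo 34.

20 + 33 = 53 ≡ 19 (mod 34)
19 - 12 = 7
7 - 25 = -18 ≡ 16 (mod 34)
16 + 32 = 48 ≡ 14 (mod 34)

14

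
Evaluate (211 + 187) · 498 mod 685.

239

211 + 187 = 398
398 · 498 = 198204 ≡ 239 (mod 685)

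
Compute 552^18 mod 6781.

4749

Compute successive squares:
552^1 ≡ 552 (mod 6781)
552^2 ≡ 552^2 = 304704 ≡ 6340 (mod 6781)
552^4 ≡ 6340^2 = 40195600 ≡ 4613 (mod 6781)
552^8 ≡ 4613^2 = 21279769 ≡ 991 (mod 6781)
552^16 ≡ 991^2 = 982081 ≡ 5617 (mod 6781)
552^18 = 552^16 * 552^2 ≡ 5617 * 6340 (mod 6781).
5617 * 6340 = 35611780 ≡ 4749 (mod 6781).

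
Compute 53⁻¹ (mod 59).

Run the extended Euclidean algorithm:
59 = 1*53 + 6
53 = 8*6 + 5
6 = 1*5 + 1
5 = 5*1 + 0
gcd(53, 59) = 1, so the inverse exists.
Back-substitute for 1:
1 = 1*6 − 1*5
  = −1*53 + 9*6
  = 9*59 − 10*53
So 53⁻¹ ≡ −10 ≡ 49 (mod 59).

49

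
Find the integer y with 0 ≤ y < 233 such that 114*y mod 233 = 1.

186

233 = 2×114 + 5
114 = 22×5 + 4
5 = 1×4 + 1
4 = 4×1 + 0
gcd(114, 233) = 1, so the inverse exists.
Bézout: 1 = 23×233 − 47×114.
So 114⁻¹ ≡ −47 ≡ 186 (mod 233).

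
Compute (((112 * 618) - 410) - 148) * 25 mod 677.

112 * 618 = 69216 ≡ 162 (mod 677)
162 - 410 = -248 ≡ 429 (mod 677)
429 - 148 = 281
281 * 25 = 7025 ≡ 255 (mod 677)

255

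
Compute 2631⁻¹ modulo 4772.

Run the extended Euclidean algorithm:
4772 = 1·2631 + 2141
2631 = 1·2141 + 490
2141 = 4·490 + 181
490 = 2·181 + 128
181 = 1·128 + 53
128 = 2·53 + 22
53 = 2·22 + 9
22 = 2·9 + 4
9 = 2·4 + 1
4 = 4·1 + 0
gcd(2631, 4772) = 1, so the inverse exists.
Back-substitute for 1:
1 = 1·9 − 2·4
  = −2·22 + 5·9
  = 5·53 − 12·22
  = −12·128 + 29·53
  = 29·181 − 41·128
  = −41·490 + 111·181
  = 111·2141 − 485·490
  = −485·2631 + 596·2141
  = 596·4772 − 1081·2631
So 2631⁻¹ ≡ −1081 ≡ 3691 (mod 4772).

3691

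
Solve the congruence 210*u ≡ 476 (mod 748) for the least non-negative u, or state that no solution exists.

102

gcd(210, 748) = 2, and 2 | 476, so solutions exist.
Divide through by 2: 105*u ≡ 238 (mod 374).
105⁻¹ ≡ 57 (mod 374).
u ≡ 57*238 ≡ 102 (mod 374).
The smallest non-negative solution is u = 102.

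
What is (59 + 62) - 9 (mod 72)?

40

59 + 62 = 121 ≡ 49 (mod 72)
49 - 9 = 40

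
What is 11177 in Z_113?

103

11177 = 98*113 + 103, so 11177 ≡ 103 (mod 113).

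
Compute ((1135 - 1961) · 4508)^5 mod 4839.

1135 - 1961 = -826 ≡ 4013 (mod 4839)
4013 · 4508 = 18090604 ≡ 2422 (mod 4839)
(2422)^5 ≡ 4483 (mod 4839)

4483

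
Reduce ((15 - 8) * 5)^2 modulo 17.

15 - 8 = 7
7 * 5 = 35 ≡ 1 (mod 17)
(1)^2 ≡ 1 (mod 17)

1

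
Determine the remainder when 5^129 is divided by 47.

20

Using repeated squaring:
129 in binary is 10000001, i.e. 129 = 128 + 1.
5^1 ≡ 5 (mod 47)
5^2 ≡ 5^2 = 25 (mod 47)
5^4 ≡ 25^2 = 625 ≡ 14 (mod 47)
5^8 ≡ 14^2 = 196 ≡ 8 (mod 47)
5^16 ≡ 8^2 = 64 ≡ 17 (mod 47)
5^32 ≡ 17^2 = 289 ≡ 7 (mod 47)
5^64 ≡ 7^2 = 49 ≡ 2 (mod 47)
5^128 ≡ 2^2 = 4 (mod 47)
5^129 = 5^128 × 5^1 ≡ 4 × 5 (mod 47).
4 × 5 = 20 ≡ 20 (mod 47).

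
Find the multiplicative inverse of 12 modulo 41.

Apply the Euclidean algorithm and back-substitute:
41 = 3×12 + 5
12 = 2×5 + 2
5 = 2×2 + 1
2 = 2×1 + 0
gcd(12, 41) = 1, so the inverse exists.
Bézout: 1 = 5×41 − 17×12.
So 12⁻¹ ≡ −17 ≡ 24 (mod 41).

24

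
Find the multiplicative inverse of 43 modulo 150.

150 = 3*43 + 21
43 = 2*21 + 1
21 = 21*1 + 0
gcd(43, 150) = 1, so the inverse exists.
Bézout: 1 = −2*150 + 7*43.
So 43⁻¹ ≡ 7 (mod 150).

7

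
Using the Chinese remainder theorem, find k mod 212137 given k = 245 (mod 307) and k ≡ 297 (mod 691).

68706

307⁻¹ mod 691: 307×682 ≡ 1 (mod 691), so 307⁻¹ ≡ 682.
k = 245 + 307×((297 − 245)×682 mod 691) = 245 + 307×223 = 68706.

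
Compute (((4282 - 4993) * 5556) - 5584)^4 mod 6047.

11

4282 - 4993 = -711 ≡ 5336 (mod 6047)
5336 * 5556 = 29646816 ≡ 4422 (mod 6047)
4422 - 5584 = -1162 ≡ 4885 (mod 6047)
(4885)^4 ≡ 11 (mod 6047)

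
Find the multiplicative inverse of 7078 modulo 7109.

7109 = 1×7078 + 31
7078 = 228×31 + 10
31 = 3×10 + 1
10 = 10×1 + 0
gcd(7078, 7109) = 1, so the inverse exists.
Back-substitute for 1:
1 = 1×31 − 3×10
  = −3×7078 + 685×31
  = 685×7109 − 688×7078
So 7078⁻¹ ≡ −688 ≡ 6421 (mod 7109).

6421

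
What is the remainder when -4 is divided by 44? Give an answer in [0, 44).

40

-4 = -1·44 + 40, so -4 ≡ 40 (mod 44).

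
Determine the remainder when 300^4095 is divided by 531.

108

Using repeated squaring:
4095 in binary is 111111111111, i.e. 4095 = 2048 + 1024 + 512 + 256 + 128 + 64 + 32 + 16 + 8 + 4 + 2 + 1.
300^1 ≡ 300 (mod 531)
300^2 ≡ 300^2 = 90000 ≡ 261 (mod 531)
300^4 ≡ 261^2 = 68121 ≡ 153 (mod 531)
300^8 ≡ 153^2 = 23409 ≡ 45 (mod 531)
300^16 ≡ 45^2 = 2025 ≡ 432 (mod 531)
300^32 ≡ 432^2 = 186624 ≡ 243 (mod 531)
300^64 ≡ 243^2 = 59049 ≡ 108 (mod 531)
300^128 ≡ 108^2 = 11664 ≡ 513 (mod 531)
300^256 ≡ 513^2 = 263169 ≡ 324 (mod 531)
300^512 ≡ 324^2 = 104976 ≡ 369 (mod 531)
300^1024 ≡ 369^2 = 136161 ≡ 225 (mod 531)
300^2048 ≡ 225^2 = 50625 ≡ 180 (mod 531)
300^4095 = 300^2048 × 300^1024 × 300^512 × 300^256 × 300^128 × 300^64 × 300^32 × 300^16 × 300^8 × 300^4 × 300^2 × 300^1 ≡ 180 × 225 × 369 × 324 × 513 × 108 × 243 × 432 × 45 × 153 × 261 × 300 (mod 531).
Accumulate the product:
180 × 225 = 40500 ≡ 144
144 × 369 = 53136 ≡ 36
36 × 324 = 11664 ≡ 513
513 × 513 = 263169 ≡ 324
324 × 108 = 34992 ≡ 477
477 × 243 = 115911 ≡ 153
153 × 432 = 66096 ≡ 252
252 × 45 = 11340 ≡ 189
189 × 153 = 28917 ≡ 243
243 × 261 = 63423 ≡ 234
234 × 300 = 70200 ≡ 108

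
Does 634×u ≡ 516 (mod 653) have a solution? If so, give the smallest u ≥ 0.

454

gcd(634, 653) = 1, so a unique solution mod 653 exists.
634⁻¹ ≡ 378 (mod 653).
u ≡ 378×516 ≡ 454 (mod 653).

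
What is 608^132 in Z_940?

96

132 in binary is 10000100, i.e. 132 = 128 + 4.
608^1 ≡ 608 (mod 940)
608^2 ≡ 608^2 = 369664 ≡ 244 (mod 940)
608^4 ≡ 244^2 = 59536 ≡ 316 (mod 940)
608^8 ≡ 316^2 = 99856 ≡ 216 (mod 940)
608^16 ≡ 216^2 = 46656 ≡ 596 (mod 940)
608^32 ≡ 596^2 = 355216 ≡ 836 (mod 940)
608^64 ≡ 836^2 = 698896 ≡ 476 (mod 940)
608^128 ≡ 476^2 = 226576 ≡ 36 (mod 940)
608^132 = 608^128 · 608^4 ≡ 36 · 316 (mod 940).
36 · 316 = 11376 ≡ 96 (mod 940).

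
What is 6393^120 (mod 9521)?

2689

120 in binary is 1111000, i.e. 120 = 64 + 32 + 16 + 8.
6393^1 ≡ 6393 (mod 9521)
6393^2 ≡ 6393^2 = 40870449 ≡ 6317 (mod 9521)
6393^4 ≡ 6317^2 = 39904489 ≡ 1978 (mod 9521)
6393^8 ≡ 1978^2 = 3912484 ≡ 8874 (mod 9521)
6393^16 ≡ 8874^2 = 78747876 ≡ 9206 (mod 9521)
6393^32 ≡ 9206^2 = 84750436 ≡ 4015 (mod 9521)
6393^64 ≡ 4015^2 = 16120225 ≡ 1172 (mod 9521)
6393^120 = 6393^64 × 6393^32 × 6393^16 × 6393^8 ≡ 1172 × 4015 × 9206 × 8874 (mod 9521).
Accumulate the product:
1172 × 4015 = 4705580 ≡ 2206
2206 × 9206 = 20308436 ≡ 143
143 × 8874 = 1268982 ≡ 2689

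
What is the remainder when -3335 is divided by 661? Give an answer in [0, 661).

631

-3335 = -6×661 + 631, so -3335 ≡ 631 (mod 661).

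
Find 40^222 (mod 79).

67

By square-and-multiply:
222 in binary is 11011110, i.e. 222 = 128 + 64 + 16 + 8 + 4 + 2.
40^1 ≡ 40 (mod 79)
40^2 ≡ 40^2 = 1600 ≡ 20 (mod 79)
40^4 ≡ 20^2 = 400 ≡ 5 (mod 79)
40^8 ≡ 5^2 = 25 (mod 79)
40^16 ≡ 25^2 = 625 ≡ 72 (mod 79)
40^32 ≡ 72^2 = 5184 ≡ 49 (mod 79)
40^64 ≡ 49^2 = 2401 ≡ 31 (mod 79)
40^128 ≡ 31^2 = 961 ≡ 13 (mod 79)
40^222 = 40^128 * 40^64 * 40^16 * 40^8 * 40^4 * 40^2 ≡ 13 * 31 * 72 * 25 * 5 * 20 (mod 79).
Accumulate the product:
13 * 31 = 403 ≡ 8
8 * 72 = 576 ≡ 23
23 * 25 = 575 ≡ 22
22 * 5 = 110 ≡ 31
31 * 20 = 620 ≡ 67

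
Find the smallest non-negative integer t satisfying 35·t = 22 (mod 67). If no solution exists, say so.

37

gcd(35, 67) = 1, so a unique solution mod 67 exists.
35⁻¹ ≡ 23 (mod 67).
t ≡ 23·22 ≡ 37 (mod 67).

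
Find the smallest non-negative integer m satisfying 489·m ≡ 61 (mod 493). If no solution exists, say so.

gcd(489, 493) = 1, so a unique solution mod 493 exists.
489⁻¹ ≡ 123 (mod 493).
m ≡ 123·61 ≡ 108 (mod 493).

108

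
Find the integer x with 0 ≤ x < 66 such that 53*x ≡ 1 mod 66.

By the extended Euclidean algorithm:
66 = 1·53 + 13
53 = 4·13 + 1
13 = 13·1 + 0
gcd(53, 66) = 1, so the inverse exists.
Back-substitute for 1:
1 = 1·53 − 4·13
  = −4·66 + 5·53
So 53⁻¹ ≡ 5 (mod 66).

5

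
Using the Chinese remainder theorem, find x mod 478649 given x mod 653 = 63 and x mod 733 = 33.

653⁻¹ mod 733: 653×339 ≡ 1 (mod 733), so 653⁻¹ ≡ 339.
x = 63 + 653×((33 − 63)×339 mod 733) = 63 + 653×92 = 60139.
Check: 60139 mod 653 = 63, 60139 mod 733 = 33. ✓

60139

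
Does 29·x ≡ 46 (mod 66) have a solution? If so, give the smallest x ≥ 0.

gcd(29, 66) = 1, so a unique solution mod 66 exists.
29⁻¹ ≡ 41 (mod 66).
x ≡ 41·46 ≡ 38 (mod 66).

38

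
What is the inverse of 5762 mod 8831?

869

8831 = 1·5762 + 3069
5762 = 1·3069 + 2693
3069 = 1·2693 + 376
2693 = 7·376 + 61
376 = 6·61 + 10
61 = 6·10 + 1
10 = 10·1 + 0
gcd(5762, 8831) = 1, so the inverse exists.
Back-substitute for 1:
1 = 1·61 − 6·10
  = −6·376 + 37·61
  = 37·2693 − 265·376
  = −265·3069 + 302·2693
  = 302·5762 − 567·3069
  = −567·8831 + 869·5762
So 5762⁻¹ ≡ 869 (mod 8831).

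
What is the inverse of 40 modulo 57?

By the extended Euclidean algorithm:
57 = 1×40 + 17
40 = 2×17 + 6
17 = 2×6 + 5
6 = 1×5 + 1
5 = 5×1 + 0
gcd(40, 57) = 1, so the inverse exists.
Bézout: 1 = −7×57 + 10×40.
So 40⁻¹ ≡ 10 (mod 57).

10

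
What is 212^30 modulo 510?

4

By square-and-multiply:
30 in binary is 11110, i.e. 30 = 16 + 8 + 4 + 2.
212^1 ≡ 212 (mod 510)
212^2 ≡ 212^2 = 44944 ≡ 64 (mod 510)
212^4 ≡ 64^2 = 4096 ≡ 16 (mod 510)
212^8 ≡ 16^2 = 256 (mod 510)
212^16 ≡ 256^2 = 65536 ≡ 256 (mod 510)
212^30 = 212^16 * 212^8 * 212^4 * 212^2 ≡ 256 * 256 * 16 * 64 (mod 510).
Accumulate the product:
256 * 256 = 65536 ≡ 256
256 * 16 = 4096 ≡ 16
16 * 64 = 1024 ≡ 4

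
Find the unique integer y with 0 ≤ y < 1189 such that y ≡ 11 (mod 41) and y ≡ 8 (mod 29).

298

41⁻¹ mod 29: 41·17 ≡ 1 (mod 29), so 41⁻¹ ≡ 17.
y = 11 + 41·((8 − 11)·17 mod 29) = 11 + 41·7 = 298.
Check: 298 mod 41 = 11, 298 mod 29 = 8. ✓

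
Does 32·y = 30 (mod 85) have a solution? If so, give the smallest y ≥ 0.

70

gcd(32, 85) = 1, so a unique solution mod 85 exists.
32⁻¹ ≡ 8 (mod 85).
y ≡ 8·30 ≡ 70 (mod 85).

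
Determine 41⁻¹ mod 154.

154 = 3*41 + 31
41 = 1*31 + 10
31 = 3*10 + 1
10 = 10*1 + 0
gcd(41, 154) = 1, so the inverse exists.
Back-substitute for 1:
1 = 1*31 − 3*10
  = −3*41 + 4*31
  = 4*154 − 15*41
So 41⁻¹ ≡ −15 ≡ 139 (mod 154).

139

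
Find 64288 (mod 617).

64288 = 104·617 + 120, so 64288 ≡ 120 (mod 617).

120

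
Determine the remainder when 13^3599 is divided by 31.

12

Using repeated squaring:
3599 in binary is 111000001111, i.e. 3599 = 2048 + 1024 + 512 + 8 + 4 + 2 + 1.
13^1 ≡ 13 (mod 31)
13^2 ≡ 13^2 = 169 ≡ 14 (mod 31)
13^4 ≡ 14^2 = 196 ≡ 10 (mod 31)
13^8 ≡ 10^2 = 100 ≡ 7 (mod 31)
13^16 ≡ 7^2 = 49 ≡ 18 (mod 31)
13^32 ≡ 18^2 = 324 ≡ 14 (mod 31)
13^64 ≡ 14^2 = 196 ≡ 10 (mod 31)
13^128 ≡ 10^2 = 100 ≡ 7 (mod 31)
13^256 ≡ 7^2 = 49 ≡ 18 (mod 31)
13^512 ≡ 18^2 = 324 ≡ 14 (mod 31)
13^1024 ≡ 14^2 = 196 ≡ 10 (mod 31)
13^2048 ≡ 10^2 = 100 ≡ 7 (mod 31)
13^3599 = 13^2048 × 13^1024 × 13^512 × 13^8 × 13^4 × 13^2 × 13^1 ≡ 7 × 10 × 14 × 7 × 10 × 14 × 13 (mod 31).
Accumulate the product:
7 × 10 = 70 ≡ 8
8 × 14 = 112 ≡ 19
19 × 7 = 133 ≡ 9
9 × 10 = 90 ≡ 28
28 × 14 = 392 ≡ 20
20 × 13 = 260 ≡ 12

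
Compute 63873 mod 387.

18

63873 = 165*387 + 18, so 63873 ≡ 18 (mod 387).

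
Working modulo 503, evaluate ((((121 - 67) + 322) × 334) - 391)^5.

35

121 - 67 = 54
54 + 322 = 376
376 × 334 = 125584 ≡ 337 (mod 503)
337 - 391 = -54 ≡ 449 (mod 503)
(449)^5 ≡ 35 (mod 503)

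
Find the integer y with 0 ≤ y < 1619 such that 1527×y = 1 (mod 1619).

1619 = 1×1527 + 92
1527 = 16×92 + 55
92 = 1×55 + 37
55 = 1×37 + 18
37 = 2×18 + 1
18 = 18×1 + 0
gcd(1527, 1619) = 1, so the inverse exists.
Back-substitute for 1:
1 = 1×37 − 2×18
  = −2×55 + 3×37
  = 3×92 − 5×55
  = −5×1527 + 83×92
  = 83×1619 − 88×1527
So 1527⁻¹ ≡ −88 ≡ 1531 (mod 1619).

1531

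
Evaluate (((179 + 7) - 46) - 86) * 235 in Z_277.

225

179 + 7 = 186
186 - 46 = 140
140 - 86 = 54
54 * 235 = 12690 ≡ 225 (mod 277)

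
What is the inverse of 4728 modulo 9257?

9257 = 1×4728 + 4529
4728 = 1×4529 + 199
4529 = 22×199 + 151
199 = 1×151 + 48
151 = 3×48 + 7
48 = 6×7 + 6
7 = 1×6 + 1
6 = 6×1 + 0
gcd(4728, 9257) = 1, so the inverse exists.
Back-substitute for 1:
1 = 1×7 − 1×6
  = −1×48 + 7×7
  = 7×151 − 22×48
  = −22×199 + 29×151
  = 29×4529 − 660×199
  = −660×4728 + 689×4529
  = 689×9257 − 1349×4728
So 4728⁻¹ ≡ −1349 ≡ 7908 (mod 9257).

7908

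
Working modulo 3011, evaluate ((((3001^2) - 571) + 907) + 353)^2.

(3001)^2 ≡ 100 (mod 3011)
100 - 571 = -471 ≡ 2540 (mod 3011)
2540 + 907 = 3447 ≡ 436 (mod 3011)
436 + 353 = 789
(789)^2 ≡ 2255 (mod 3011)

2255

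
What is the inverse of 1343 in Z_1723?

1392

Run the extended Euclidean algorithm:
1723 = 1*1343 + 380
1343 = 3*380 + 203
380 = 1*203 + 177
203 = 1*177 + 26
177 = 6*26 + 21
26 = 1*21 + 5
21 = 4*5 + 1
5 = 5*1 + 0
gcd(1343, 1723) = 1, so the inverse exists.
Back-substitute for 1:
1 = 1*21 − 4*5
  = −4*26 + 5*21
  = 5*177 − 34*26
  = −34*203 + 39*177
  = 39*380 − 73*203
  = −73*1343 + 258*380
  = 258*1723 − 331*1343
So 1343⁻¹ ≡ −331 ≡ 1392 (mod 1723).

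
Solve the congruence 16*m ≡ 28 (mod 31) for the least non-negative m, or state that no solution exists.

25

gcd(16, 31) = 1, so a unique solution mod 31 exists.
16⁻¹ ≡ 2 (mod 31).
m ≡ 2*28 ≡ 25 (mod 31).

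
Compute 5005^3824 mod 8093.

By square-and-multiply:
3824 in binary is 111011110000, i.e. 3824 = 2048 + 1024 + 512 + 128 + 64 + 32 + 16.
5005^1 ≡ 5005 (mod 8093)
5005^2 ≡ 5005^2 = 25050025 ≡ 2190 (mod 8093)
5005^4 ≡ 2190^2 = 4796100 ≡ 5044 (mod 8093)
5005^8 ≡ 5044^2 = 25441936 ≡ 5637 (mod 8093)
5005^16 ≡ 5637^2 = 31775769 ≡ 2651 (mod 8093)
5005^32 ≡ 2651^2 = 7027801 ≡ 3077 (mod 8093)
5005^64 ≡ 3077^2 = 9467929 ≡ 7212 (mod 8093)
5005^128 ≡ 7212^2 = 52012944 ≡ 7326 (mod 8093)
5005^256 ≡ 7326^2 = 53670276 ≡ 5593 (mod 8093)
5005^512 ≡ 5593^2 = 31281649 ≡ 2204 (mod 8093)
5005^1024 ≡ 2204^2 = 4857616 ≡ 1816 (mod 8093)
5005^2048 ≡ 1816^2 = 3297856 ≡ 4005 (mod 8093)
5005^3824 = 5005^2048 × 5005^1024 × 5005^512 × 5005^128 × 5005^64 × 5005^32 × 5005^16 ≡ 4005 × 1816 × 2204 × 7326 × 7212 × 3077 × 2651 (mod 8093).
Accumulate the product:
4005 × 1816 = 7273080 ≡ 5566
5566 × 2204 = 12267464 ≡ 6569
6569 × 7326 = 48124494 ≡ 3516
3516 × 7212 = 25357392 ≡ 2023
2023 × 3077 = 6224771 ≡ 1254
1254 × 2651 = 3324354 ≡ 6224

6224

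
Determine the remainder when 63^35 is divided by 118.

25

63^1 ≡ 63 (mod 118)
63^2 ≡ 63^2 = 3969 ≡ 75 (mod 118)
63^4 ≡ 75^2 = 5625 ≡ 79 (mod 118)
63^8 ≡ 79^2 = 6241 ≡ 105 (mod 118)
63^16 ≡ 105^2 = 11025 ≡ 51 (mod 118)
63^32 ≡ 51^2 = 2601 ≡ 5 (mod 118)
63^35 = 63^32 × 63^2 × 63^1 ≡ 5 × 75 × 63 (mod 118).
Accumulate the product:
5 × 75 = 375 ≡ 21
21 × 63 = 1323 ≡ 25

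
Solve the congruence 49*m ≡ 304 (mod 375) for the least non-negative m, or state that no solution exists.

gcd(49, 375) = 1, so a unique solution mod 375 exists.
49⁻¹ ≡ 199 (mod 375).
m ≡ 199*304 ≡ 121 (mod 375).

121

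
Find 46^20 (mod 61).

Using repeated squaring:
46^1 ≡ 46 (mod 61)
46^2 ≡ 46^2 = 2116 ≡ 42 (mod 61)
46^4 ≡ 42^2 = 1764 ≡ 56 (mod 61)
46^8 ≡ 56^2 = 3136 ≡ 25 (mod 61)
46^16 ≡ 25^2 = 625 ≡ 15 (mod 61)
46^20 = 46^16 × 46^4 ≡ 15 × 56 (mod 61).
15 × 56 = 840 ≡ 47 (mod 61).

47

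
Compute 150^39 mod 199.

147

Compute successive squares:
39 in binary is 100111, i.e. 39 = 32 + 4 + 2 + 1.
150^1 ≡ 150 (mod 199)
150^2 ≡ 150^2 = 22500 ≡ 13 (mod 199)
150^4 ≡ 13^2 = 169 (mod 199)
150^8 ≡ 169^2 = 28561 ≡ 104 (mod 199)
150^16 ≡ 104^2 = 10816 ≡ 70 (mod 199)
150^32 ≡ 70^2 = 4900 ≡ 124 (mod 199)
150^39 = 150^32 * 150^4 * 150^2 * 150^1 ≡ 124 * 169 * 13 * 150 (mod 199).
Accumulate the product:
124 * 169 = 20956 ≡ 61
61 * 13 = 793 ≡ 196
196 * 150 = 29400 ≡ 147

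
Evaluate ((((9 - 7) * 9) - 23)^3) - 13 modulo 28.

2

9 - 7 = 2
2 * 9 = 18
18 - 23 = -5 ≡ 23 (mod 28)
(23)^3 ≡ 15 (mod 28)
15 - 13 = 2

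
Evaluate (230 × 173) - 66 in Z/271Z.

158

230 × 173 = 39790 ≡ 224 (mod 271)
224 - 66 = 158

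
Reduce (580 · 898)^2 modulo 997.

331

580 · 898 = 520840 ≡ 406 (mod 997)
(406)^2 ≡ 331 (mod 997)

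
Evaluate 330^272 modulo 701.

627

By square-and-multiply:
330^1 ≡ 330 (mod 701)
330^2 ≡ 330^2 = 108900 ≡ 245 (mod 701)
330^4 ≡ 245^2 = 60025 ≡ 440 (mod 701)
330^8 ≡ 440^2 = 193600 ≡ 124 (mod 701)
330^16 ≡ 124^2 = 15376 ≡ 655 (mod 701)
330^32 ≡ 655^2 = 429025 ≡ 13 (mod 701)
330^64 ≡ 13^2 = 169 (mod 701)
330^128 ≡ 169^2 = 28561 ≡ 521 (mod 701)
330^256 ≡ 521^2 = 271441 ≡ 154 (mod 701)
330^272 = 330^256 × 330^16 ≡ 154 × 655 (mod 701).
154 × 655 = 100870 ≡ 627 (mod 701).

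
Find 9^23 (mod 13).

23 in binary is 10111, i.e. 23 = 16 + 4 + 2 + 1.
9^1 ≡ 9 (mod 13)
9^2 ≡ 9^2 = 81 ≡ 3 (mod 13)
9^4 ≡ 3^2 = 9 (mod 13)
9^8 ≡ 9^2 = 81 ≡ 3 (mod 13)
9^16 ≡ 3^2 = 9 (mod 13)
9^23 = 9^16 · 9^4 · 9^2 · 9^1 ≡ 9 · 9 · 3 · 9 (mod 13).
Accumulate the product:
9 · 9 = 81 ≡ 3
3 · 3 = 9
9 · 9 = 81 ≡ 3

3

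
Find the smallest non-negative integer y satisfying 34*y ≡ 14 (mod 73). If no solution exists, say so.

gcd(34, 73) = 1, so a unique solution mod 73 exists.
34⁻¹ ≡ 58 (mod 73).
y ≡ 58*14 ≡ 9 (mod 73).

9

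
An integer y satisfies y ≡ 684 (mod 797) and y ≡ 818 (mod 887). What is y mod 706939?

797⁻¹ mod 887: 797*818 ≡ 1 (mod 887), so 797⁻¹ ≡ 818.
y = 684 + 797*((818 − 684)*818 mod 887) = 684 + 797*511 = 407951.

407951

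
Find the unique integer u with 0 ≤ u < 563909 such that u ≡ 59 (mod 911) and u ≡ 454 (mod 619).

911⁻¹ mod 619: 911*53 ≡ 1 (mod 619), so 911⁻¹ ≡ 53.
u = 59 + 911*((454 − 59)*53 mod 619) = 59 + 911*508 = 462847.

462847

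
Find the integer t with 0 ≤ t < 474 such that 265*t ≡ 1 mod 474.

By the extended Euclidean algorithm:
474 = 1·265 + 209
265 = 1·209 + 56
209 = 3·56 + 41
56 = 1·41 + 15
41 = 2·15 + 11
15 = 1·11 + 4
11 = 2·4 + 3
4 = 1·3 + 1
3 = 3·1 + 0
gcd(265, 474) = 1, so the inverse exists.
Back-substitute for 1:
1 = 1·4 − 1·3
  = −1·11 + 3·4
  = 3·15 − 4·11
  = −4·41 + 11·15
  = 11·56 − 15·41
  = −15·209 + 56·56
  = 56·265 − 71·209
  = −71·474 + 127·265
So 265⁻¹ ≡ 127 (mod 474).

127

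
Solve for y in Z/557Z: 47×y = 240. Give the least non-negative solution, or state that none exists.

gcd(47, 557) = 1, so a unique solution mod 557 exists.
47⁻¹ ≡ 320 (mod 557).
y ≡ 320×240 ≡ 491 (mod 557).

491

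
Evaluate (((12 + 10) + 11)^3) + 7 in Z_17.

12 + 10 = 22 ≡ 5 (mod 17)
5 + 11 = 16
(16)^3 ≡ 16 (mod 17)
16 + 7 = 23 ≡ 6 (mod 17)

6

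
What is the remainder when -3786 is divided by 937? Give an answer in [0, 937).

899

-3786 = -5*937 + 899, so -3786 ≡ 899 (mod 937).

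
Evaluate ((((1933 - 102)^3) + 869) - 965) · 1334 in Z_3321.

1808

1933 - 102 = 1831
(1831)^3 ≡ 2791 (mod 3321)
2791 + 869 = 3660 ≡ 339 (mod 3321)
339 - 965 = -626 ≡ 2695 (mod 3321)
2695 · 1334 = 3595130 ≡ 1808 (mod 3321)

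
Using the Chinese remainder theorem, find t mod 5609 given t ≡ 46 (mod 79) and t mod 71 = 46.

79⁻¹ mod 71: 79×9 ≡ 1 (mod 71), so 79⁻¹ ≡ 9.
t = 46 + 79×((46 − 46)×9 mod 71) = 46 + 79×0 = 46.

46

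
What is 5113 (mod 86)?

39

5113 = 59×86 + 39, so 5113 ≡ 39 (mod 86).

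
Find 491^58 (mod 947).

58 in binary is 111010, i.e. 58 = 32 + 16 + 8 + 2.
491^1 ≡ 491 (mod 947)
491^2 ≡ 491^2 = 241081 ≡ 543 (mod 947)
491^4 ≡ 543^2 = 294849 ≡ 332 (mod 947)
491^8 ≡ 332^2 = 110224 ≡ 372 (mod 947)
491^16 ≡ 372^2 = 138384 ≡ 122 (mod 947)
491^32 ≡ 122^2 = 14884 ≡ 679 (mod 947)
491^58 = 491^32 * 491^16 * 491^8 * 491^2 ≡ 679 * 122 * 372 * 543 (mod 947).
Accumulate the product:
679 * 122 = 82838 ≡ 449
449 * 372 = 167028 ≡ 356
356 * 543 = 193308 ≡ 120

120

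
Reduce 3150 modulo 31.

19

3150 = 101·31 + 19, so 3150 ≡ 19 (mod 31).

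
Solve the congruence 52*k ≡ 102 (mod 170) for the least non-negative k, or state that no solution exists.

gcd(52, 170) = 2, and 2 | 102, so solutions exist.
Divide through by 2: 26*k = 51 (mod 85).
26⁻¹ ≡ 36 (mod 85).
k ≡ 36*51 ≡ 51 (mod 85).
The smallest non-negative solution is k = 51.

51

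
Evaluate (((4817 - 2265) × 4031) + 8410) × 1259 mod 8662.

2862

4817 - 2265 = 2552
2552 × 4031 = 10287112 ≡ 5318 (mod 8662)
5318 + 8410 = 13728 ≡ 5066 (mod 8662)
5066 × 1259 = 6378094 ≡ 2862 (mod 8662)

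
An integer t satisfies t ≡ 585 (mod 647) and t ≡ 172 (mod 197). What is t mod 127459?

647⁻¹ mod 197: 647*95 ≡ 1 (mod 197), so 647⁻¹ ≡ 95.
t = 585 + 647*((172 − 585)*95 mod 197) = 585 + 647*165 = 107340.
Check: 107340 mod 647 = 585, 107340 mod 197 = 172. ✓

107340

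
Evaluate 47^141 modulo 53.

28

Compute successive squares:
141 in binary is 10001101, i.e. 141 = 128 + 8 + 4 + 1.
47^1 ≡ 47 (mod 53)
47^2 ≡ 47^2 = 2209 ≡ 36 (mod 53)
47^4 ≡ 36^2 = 1296 ≡ 24 (mod 53)
47^8 ≡ 24^2 = 576 ≡ 46 (mod 53)
47^16 ≡ 46^2 = 2116 ≡ 49 (mod 53)
47^32 ≡ 49^2 = 2401 ≡ 16 (mod 53)
47^64 ≡ 16^2 = 256 ≡ 44 (mod 53)
47^128 ≡ 44^2 = 1936 ≡ 28 (mod 53)
47^141 = 47^128 × 47^8 × 47^4 × 47^1 ≡ 28 × 46 × 24 × 47 (mod 53).
Accumulate the product:
28 × 46 = 1288 ≡ 16
16 × 24 = 384 ≡ 13
13 × 47 = 611 ≡ 28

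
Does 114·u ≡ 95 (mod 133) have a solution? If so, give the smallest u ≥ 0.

2

gcd(114, 133) = 19, and 19 | 95, so solutions exist.
Divide through by 19: 6·u mod 7 = 5.
6⁻¹ ≡ 6 (mod 7).
u ≡ 6·5 ≡ 2 (mod 7).
The smallest non-negative solution is u = 2.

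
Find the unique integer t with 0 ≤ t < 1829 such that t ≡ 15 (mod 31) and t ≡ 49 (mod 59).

31⁻¹ mod 59: 31·40 ≡ 1 (mod 59), so 31⁻¹ ≡ 40.
t = 15 + 31·((49 − 15)·40 mod 59) = 15 + 31·3 = 108.

108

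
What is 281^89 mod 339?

158

Compute successive squares:
281^1 ≡ 281 (mod 339)
281^2 ≡ 281^2 = 78961 ≡ 313 (mod 339)
281^4 ≡ 313^2 = 97969 ≡ 337 (mod 339)
281^8 ≡ 337^2 = 113569 ≡ 4 (mod 339)
281^16 ≡ 4^2 = 16 (mod 339)
281^32 ≡ 16^2 = 256 (mod 339)
281^64 ≡ 256^2 = 65536 ≡ 109 (mod 339)
281^89 = 281^64 * 281^16 * 281^8 * 281^1 ≡ 109 * 16 * 4 * 281 (mod 339).
Accumulate the product:
109 * 16 = 1744 ≡ 49
49 * 4 = 196
196 * 281 = 55076 ≡ 158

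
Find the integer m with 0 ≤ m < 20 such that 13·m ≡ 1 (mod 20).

20 = 1×13 + 7
13 = 1×7 + 6
7 = 1×6 + 1
6 = 6×1 + 0
gcd(13, 20) = 1, so the inverse exists.
Back-substitute for 1:
1 = 1×7 − 1×6
  = −1×13 + 2×7
  = 2×20 − 3×13
So 13⁻¹ ≡ −3 ≡ 17 (mod 20).

17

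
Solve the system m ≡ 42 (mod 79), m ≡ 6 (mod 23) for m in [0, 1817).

121

79⁻¹ mod 23: 79·7 ≡ 1 (mod 23), so 79⁻¹ ≡ 7.
m = 42 + 79·((6 − 42)·7 mod 23) = 42 + 79·1 = 121.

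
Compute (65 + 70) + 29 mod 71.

22

65 + 70 = 135 ≡ 64 (mod 71)
64 + 29 = 93 ≡ 22 (mod 71)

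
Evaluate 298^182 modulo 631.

279

Using repeated squaring:
182 in binary is 10110110, i.e. 182 = 128 + 32 + 16 + 4 + 2.
298^1 ≡ 298 (mod 631)
298^2 ≡ 298^2 = 88804 ≡ 464 (mod 631)
298^4 ≡ 464^2 = 215296 ≡ 125 (mod 631)
298^8 ≡ 125^2 = 15625 ≡ 481 (mod 631)
298^16 ≡ 481^2 = 231361 ≡ 415 (mod 631)
298^32 ≡ 415^2 = 172225 ≡ 593 (mod 631)
298^64 ≡ 593^2 = 351649 ≡ 182 (mod 631)
298^128 ≡ 182^2 = 33124 ≡ 312 (mod 631)
298^182 = 298^128 · 298^32 · 298^16 · 298^4 · 298^2 ≡ 312 · 593 · 415 · 125 · 464 (mod 631).
Accumulate the product:
312 · 593 = 185016 ≡ 133
133 · 415 = 55195 ≡ 298
298 · 125 = 37250 ≡ 21
21 · 464 = 9744 ≡ 279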